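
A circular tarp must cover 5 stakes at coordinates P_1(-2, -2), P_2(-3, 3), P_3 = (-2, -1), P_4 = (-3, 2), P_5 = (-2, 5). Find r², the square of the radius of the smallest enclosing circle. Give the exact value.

By Welzl's lemma the MEC is supported by two points (diametrically opposite) or three points (on a circumcircle).
The farthest pair is P_1–P_5 with squared distance 49. The circle on this segment as diameter has centre (-2, 1.5) and r² = 49/4 = 12.25.
Check P_2: distance² to centre = 3.25 ≤ 12.25, so it lies inside.
All remaining points lie in this disk, and no smaller disk contains both endpoints, so this is the minimum enclosing circle.

12.25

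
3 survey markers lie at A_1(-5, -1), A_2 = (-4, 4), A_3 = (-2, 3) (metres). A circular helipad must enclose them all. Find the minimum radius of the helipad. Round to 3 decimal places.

Side lengths²: A_1A_2² = 26, A_1A_3² = 25, A_2A_3² = 5.
Since A_1A_2² = 26 < 25 + 5 = 30, the triangle is acute, so the smallest enclosing circle is the circumcircle.
Circumcentre = (-89/22, 31/22), r² = 1625/242.
r = √(1625/242) ≈ 2.591.

2.591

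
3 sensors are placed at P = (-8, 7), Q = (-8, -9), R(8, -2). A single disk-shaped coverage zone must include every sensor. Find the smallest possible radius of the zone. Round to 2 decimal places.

10.02

Side lengths²: PQ² = 256, PR² = 337, QR² = 305.
Since PR² = 337 < 305 + 256 = 561, the triangle is acute, so the smallest enclosing circle is the circumcircle.
Circumcentre = (-1.96875, -1), r² = 100.3759765625.
r = √(100.3759765625) ≈ 10.02.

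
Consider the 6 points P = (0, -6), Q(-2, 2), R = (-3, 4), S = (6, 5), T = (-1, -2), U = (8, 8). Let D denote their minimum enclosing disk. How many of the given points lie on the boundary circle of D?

2

The farthest pair is P–U with squared distance 260. The circle on this segment as diameter has centre (4, 1) and r² = 260/4 = 65.
Check Q: distance² to centre = 37 ≤ 65, so it lies inside.
All remaining points lie in this disk, and no smaller disk contains both endpoints, so this is the minimum enclosing circle.
The points at distance exactly r from the centre are P, U — 2 points.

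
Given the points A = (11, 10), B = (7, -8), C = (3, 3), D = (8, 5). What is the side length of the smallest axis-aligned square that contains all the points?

18

The bounding box has width 8 and height 18.
An axis-aligned square enclosing the set must have side ≥ max(width, height).
So the minimum side is max(8, 18) = 18.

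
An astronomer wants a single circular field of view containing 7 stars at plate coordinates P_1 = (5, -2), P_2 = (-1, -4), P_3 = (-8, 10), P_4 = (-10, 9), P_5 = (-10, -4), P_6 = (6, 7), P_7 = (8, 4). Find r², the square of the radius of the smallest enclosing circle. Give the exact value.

33853/324

The minimum enclosing circle of a finite set is fixed by two of the points (as a diameter) or three (as a circumcircle).
The minimum enclosing circle is determined by three boundary points: P_4, P_5, P_7.
Their circumcentre is (-19/9, 2.5) with r² = 33853/324.
The farthest remaining point P_3 is at distance² 29461/324 ≤ 33853/324.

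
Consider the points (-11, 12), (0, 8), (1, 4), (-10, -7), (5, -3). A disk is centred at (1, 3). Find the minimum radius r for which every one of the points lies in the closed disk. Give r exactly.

15

The required radius is the distance from (1, 3) to the farthest point.
Squared distances: 225, 26, 1, 221, 52.
Maximum is 225, attained at (-11, 12).
r = √225 = 15.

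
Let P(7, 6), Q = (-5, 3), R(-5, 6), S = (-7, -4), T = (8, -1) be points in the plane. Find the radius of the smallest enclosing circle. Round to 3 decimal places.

The farthest pair is P–S with squared distance 296. The circle on this segment as diameter has centre (0, 1) and r² = 296/4 = 74.
Check Q: distance² to centre = 29 ≤ 74, so it lies inside.
All remaining points lie in this disk, and no smaller disk contains both endpoints, so this is the minimum enclosing circle.
r = √74 ≈ 8.602.

8.602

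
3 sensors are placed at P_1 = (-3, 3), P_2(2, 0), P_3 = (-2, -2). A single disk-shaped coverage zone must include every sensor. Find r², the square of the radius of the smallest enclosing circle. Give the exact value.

Side lengths²: P_1P_2² = 34, P_1P_3² = 26, P_2P_3² = 20.
Since P_1P_2² = 34 < 26 + 20 = 46, the triangle is acute, so the smallest enclosing circle is the circumcircle.
Circumcentre = (-10/11, 9/11), r² = 1105/121.

1105/121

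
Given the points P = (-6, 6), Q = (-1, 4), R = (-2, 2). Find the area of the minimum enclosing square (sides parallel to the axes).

25

The bounding box has width 5 and height 4.
An axis-aligned square enclosing the set must have side ≥ max(width, height).
So the minimum side is max(5, 4) = 5.
Area = 5² = 25.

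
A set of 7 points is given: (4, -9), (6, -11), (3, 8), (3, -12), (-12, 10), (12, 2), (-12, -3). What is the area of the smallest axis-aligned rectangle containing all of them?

x ranges over [-12, 12], width 24.
y ranges over [-12, 10], height 22.
Area = 24 × 22 = 528.

528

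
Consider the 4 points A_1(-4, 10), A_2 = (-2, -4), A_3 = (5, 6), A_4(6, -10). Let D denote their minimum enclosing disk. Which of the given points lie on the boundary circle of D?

A_1, A_4

A smallest enclosing disk is always determined by at most three of the input points on its boundary.
The farthest pair is A_1–A_4 with squared distance 500. The circle on this segment as diameter has centre (1, 0) and r² = 500/4 = 125.
Check A_2: distance² to centre = 25 ≤ 125, so it lies inside.
All remaining points lie in this disk, and no smaller disk contains both endpoints, so this is the minimum enclosing circle.
The points at distance exactly r from the centre are A_1, A_4 — 2 points.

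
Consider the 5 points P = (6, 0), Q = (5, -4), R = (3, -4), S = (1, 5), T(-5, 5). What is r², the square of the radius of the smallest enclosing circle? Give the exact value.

45.25

A smallest enclosing disk is always determined by at most three of the input points on its boundary.
The farthest pair is Q–T with squared distance 181. The circle on this segment as diameter has centre (0, 0.5) and r² = 181/4 = 45.25.
Check P: distance² to centre = 36.25 ≤ 45.25, so it lies inside.
All remaining points lie in this disk, and no smaller disk contains both endpoints, so this is the minimum enclosing circle.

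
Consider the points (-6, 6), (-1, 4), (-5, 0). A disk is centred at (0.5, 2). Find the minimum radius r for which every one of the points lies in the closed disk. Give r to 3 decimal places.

7.632

The required radius is the distance from (0.5, 2) to the farthest point.
Squared distances: 58.25, 6.25, 34.25.
Maximum is 58.25, attained at (-6, 6).
r = √(58.25) ≈ 7.632.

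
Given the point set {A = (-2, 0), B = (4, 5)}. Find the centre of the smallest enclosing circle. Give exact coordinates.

(1, 2.5)

The smallest circle enclosing two points has them as diameter endpoints.
Centre = midpoint = (1, 2.5); r² = |AB|²/4 = 61/4 = 15.25.
Centre = (1, 2.5).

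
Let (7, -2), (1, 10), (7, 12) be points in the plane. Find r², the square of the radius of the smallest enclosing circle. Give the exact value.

Call the three points A, B, C in the order given.
Side lengths²: AB² = 180, AC² = 196, BC² = 40.
Since AC² = 196 < 180 + 40 = 220, the triangle is acute, so the smallest enclosing circle is the circumcircle.
Circumcentre = (6, 5), r² = 50.

50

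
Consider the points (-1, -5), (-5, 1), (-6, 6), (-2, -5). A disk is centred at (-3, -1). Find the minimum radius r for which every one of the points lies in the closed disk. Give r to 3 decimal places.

The required radius is the distance from (-3, -1) to the farthest point.
Squared distances: 20, 8, 58, 17.
Maximum is 58, attained at (-6, 6).
r = √58 ≈ 7.616.

7.616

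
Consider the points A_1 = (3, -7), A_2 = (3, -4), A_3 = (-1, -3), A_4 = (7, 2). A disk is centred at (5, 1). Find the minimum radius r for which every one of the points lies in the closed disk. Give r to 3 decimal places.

The required radius is the distance from (5, 1) to the farthest point.
Squared distances: 68, 29, 52, 5.
Maximum is 68, attained at A_1.
r = √68 ≈ 8.246.

8.246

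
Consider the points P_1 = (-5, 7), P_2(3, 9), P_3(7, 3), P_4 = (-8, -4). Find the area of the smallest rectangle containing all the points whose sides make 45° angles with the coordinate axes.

192

In coordinates u = x + y, v = x − y the rectangle is axis-aligned; the map (x,y)→(u,v) scales areas by 2.
u-values: 2, 12, 10, -12; range = 12 − (-12) = 24.
v-values: -12, -6, 4, -4; range = 4 − (-12) = 16.
Area = (24 × 16) / 2 = 192.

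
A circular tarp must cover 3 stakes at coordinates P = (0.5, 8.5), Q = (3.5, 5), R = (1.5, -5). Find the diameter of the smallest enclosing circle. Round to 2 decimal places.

Side lengths²: PQ² = 21.25, PR² = 183.25, QR² = 104.
Since PR² = 183.25 ≥ 104 + 21.25 = 125.25, the angle opposite PR is not acute, so the smallest enclosing circle has PR as diameter.
Centre = midpoint of PR = (1, 1.75), r² = 183.25/4 = 45.8125.
Diameter = 2r = 2√(45.8125) ≈ 13.54.

13.54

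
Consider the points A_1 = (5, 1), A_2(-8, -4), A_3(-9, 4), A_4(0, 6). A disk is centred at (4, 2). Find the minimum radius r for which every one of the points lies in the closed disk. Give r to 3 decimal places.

13.416

The required radius is the distance from (4, 2) to the farthest point.
Squared distances: 2, 180, 173, 32.
Maximum is 180, attained at A_2.
r = √180 ≈ 13.416.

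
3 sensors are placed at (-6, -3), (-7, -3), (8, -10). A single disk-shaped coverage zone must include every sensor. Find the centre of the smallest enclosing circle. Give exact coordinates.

Call the three points A, B, C in the order given.
Side lengths²: AB² = 1, AC² = 245, BC² = 274.
Since BC² = 274 ≥ 245 + 1 = 246, the angle opposite BC is not acute, so the smallest enclosing circle has BC as diameter.
Centre = midpoint of BC = (0.5, -6.5), r² = 274/4 = 68.5.
Centre = (0.5, -6.5).

(0.5, -6.5)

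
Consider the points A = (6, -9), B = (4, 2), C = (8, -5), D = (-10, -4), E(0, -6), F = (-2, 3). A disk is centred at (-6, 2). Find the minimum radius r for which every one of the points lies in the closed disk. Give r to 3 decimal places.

16.279

The required radius is the distance from (-6, 2) to the farthest point.
Squared distances: 265, 100, 245, 52, 100, 17.
Maximum is 265, attained at A.
r = √265 ≈ 16.279.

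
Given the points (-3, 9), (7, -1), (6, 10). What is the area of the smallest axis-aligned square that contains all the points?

The bounding box has width 10 and height 11.
An axis-aligned square enclosing the set must have side ≥ max(width, height).
So the minimum side is max(10, 11) = 11.
Area = 11² = 121.

121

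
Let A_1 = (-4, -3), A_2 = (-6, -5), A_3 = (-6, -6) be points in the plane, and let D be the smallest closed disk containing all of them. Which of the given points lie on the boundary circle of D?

Side lengths²: A_1A_2² = 8, A_1A_3² = 13, A_2A_3² = 1.
Since A_1A_3² = 13 ≥ 8 + 1 = 9, the angle opposite A_1A_3 is not acute, so the smallest enclosing circle has A_1A_3 as diameter.
Centre = midpoint of A_1A_3 = (-5, -4.5), r² = 13/4 = 3.25.
The points at distance exactly r from the centre are A_1, A_3 — 2 points.

A_1, A_3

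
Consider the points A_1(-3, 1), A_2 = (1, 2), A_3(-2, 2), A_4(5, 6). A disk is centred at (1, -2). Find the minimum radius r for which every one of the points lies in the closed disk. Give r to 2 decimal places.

8.94

The required radius is the distance from (1, -2) to the farthest point.
Squared distances: 25, 16, 25, 80.
Maximum is 80, attained at A_4.
r = √80 ≈ 8.94.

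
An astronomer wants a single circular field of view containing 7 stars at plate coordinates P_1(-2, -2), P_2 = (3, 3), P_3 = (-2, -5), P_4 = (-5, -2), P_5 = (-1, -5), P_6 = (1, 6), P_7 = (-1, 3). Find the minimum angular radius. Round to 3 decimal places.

5.701

A smallest enclosing disk is always determined by at most three of the input points on its boundary.
The farthest pair is P_3–P_6 with squared distance 130. The circle on this segment as diameter has centre (-0.5, 0.5) and r² = 130/4 = 32.5.
Check P_1: distance² to centre = 8.5 ≤ 32.5, so it lies inside.
All remaining points lie in this disk, and no smaller disk contains both endpoints, so this is the minimum enclosing circle.
r = √(32.5) ≈ 5.701.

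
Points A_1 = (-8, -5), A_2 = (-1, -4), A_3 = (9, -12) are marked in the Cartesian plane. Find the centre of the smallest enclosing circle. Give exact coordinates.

(0.5, -8.5)

Side lengths²: A_1A_2² = 50, A_1A_3² = 338, A_2A_3² = 164.
Since A_1A_3² = 338 ≥ 164 + 50 = 214, the angle opposite A_1A_3 is not acute, so the smallest enclosing circle has A_1A_3 as diameter.
Centre = midpoint of A_1A_3 = (0.5, -8.5), r² = 338/4 = 84.5.
Centre = (0.5, -8.5).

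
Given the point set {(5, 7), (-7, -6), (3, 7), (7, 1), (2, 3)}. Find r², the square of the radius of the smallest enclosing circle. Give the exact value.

78.25

The farthest pair is (5, 7)–(-7, -6) with squared distance 313. The circle on this segment as diameter has centre (-1, 0.5) and r² = 313/4 = 78.25.
Check (3, 7): distance² to centre = 58.25 ≤ 78.25, so it lies inside.
All remaining points lie in this disk, and no smaller disk contains both endpoints, so this is the minimum enclosing circle.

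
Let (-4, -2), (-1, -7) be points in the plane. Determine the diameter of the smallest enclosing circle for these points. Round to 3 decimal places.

5.831

The smallest circle enclosing two points has them as diameter endpoints.
Centre = midpoint = (-2.5, -4.5); r² = |(-4, -2)−(-1, -7)|²/4 = 34/4 = 8.5.
Diameter = 2r = 2√(8.5) ≈ 5.831.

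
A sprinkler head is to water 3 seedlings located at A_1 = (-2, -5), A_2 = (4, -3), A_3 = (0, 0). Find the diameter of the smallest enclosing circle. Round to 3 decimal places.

Side lengths²: A_1A_2² = 40, A_1A_3² = 29, A_2A_3² = 25.
Since A_1A_2² = 40 < 29 + 25 = 54, the triangle is acute, so the smallest enclosing circle is the circumcircle.
Circumcentre = (19/26, -83/26), r² = 3625/338.
Diameter = 2r = 2√(3625/338) ≈ 6.550.

6.550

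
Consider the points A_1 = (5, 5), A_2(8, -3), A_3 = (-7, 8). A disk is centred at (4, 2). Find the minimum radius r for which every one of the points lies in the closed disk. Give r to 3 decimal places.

12.530

The required radius is the distance from (4, 2) to the farthest point.
Squared distances: 10, 41, 157.
Maximum is 157, attained at A_3.
r = √157 ≈ 12.530.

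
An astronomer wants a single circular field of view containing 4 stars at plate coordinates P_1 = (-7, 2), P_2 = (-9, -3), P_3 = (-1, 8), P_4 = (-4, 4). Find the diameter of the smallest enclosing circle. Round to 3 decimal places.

13.601

The minimum enclosing circle of a finite set is fixed by two of the points (as a diameter) or three (as a circumcircle).
The farthest pair is P_2–P_3 with squared distance 185. The circle on this segment as diameter has centre (-5, 2.5) and r² = 185/4 = 46.25.
Check P_1: distance² to centre = 4.25 ≤ 46.25, so it lies inside.
All remaining points lie in this disk, and no smaller disk contains both endpoints, so this is the minimum enclosing circle.
Diameter = 2r = 2√(46.25) ≈ 13.601.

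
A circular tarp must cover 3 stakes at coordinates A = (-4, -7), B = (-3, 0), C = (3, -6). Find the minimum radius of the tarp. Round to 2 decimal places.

4.42

Side lengths²: AB² = 50, AC² = 50, BC² = 72.
Since BC² = 72 < 50 + 50 = 100, the triangle is acute, so the smallest enclosing circle is the circumcircle.
Circumcentre = (-0.875, -3.875), r² = 19.53125.
r = √(19.53125) ≈ 4.42.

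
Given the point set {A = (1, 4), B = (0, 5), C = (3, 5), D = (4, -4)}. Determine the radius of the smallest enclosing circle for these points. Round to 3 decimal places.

4.924

A smallest enclosing disk is always determined by at most three of the input points on its boundary.
The farthest pair is B–D with squared distance 97. The circle on this segment as diameter has centre (2, 0.5) and r² = 97/4 = 24.25.
Check A: distance² to centre = 13.25 ≤ 24.25, so it lies inside.
All remaining points lie in this disk, and no smaller disk contains both endpoints, so this is the minimum enclosing circle.
r = √(24.25) ≈ 4.924.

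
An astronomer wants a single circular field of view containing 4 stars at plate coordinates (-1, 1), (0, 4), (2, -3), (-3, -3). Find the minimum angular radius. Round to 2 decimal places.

3.96

A smallest enclosing disk is always determined by at most three of the input points on its boundary.
The minimum enclosing circle is determined by three boundary points: (0, 4), (2, -3), (-3, -3).
Their circumcentre is (-0.5, 1/14) with r² = 1537/98.
The farthest remaining point (-1, 1) is at distance² 109/98 ≤ 1537/98.
r = √(1537/98) ≈ 3.96.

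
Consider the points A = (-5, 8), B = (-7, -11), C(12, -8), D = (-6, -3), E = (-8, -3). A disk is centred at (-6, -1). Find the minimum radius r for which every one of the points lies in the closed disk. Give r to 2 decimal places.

19.31

The required radius is the distance from (-6, -1) to the farthest point.
Squared distances: 82, 101, 373, 4, 8.
Maximum is 373, attained at C.
r = √373 ≈ 19.31.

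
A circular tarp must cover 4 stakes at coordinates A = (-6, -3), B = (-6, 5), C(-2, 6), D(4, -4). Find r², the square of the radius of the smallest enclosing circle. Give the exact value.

45.25

By Welzl's lemma the MEC is supported by two points (diametrically opposite) or three points (on a circumcircle).
The farthest pair is B–D with squared distance 181. The circle on this segment as diameter has centre (-1, 0.5) and r² = 181/4 = 45.25.
Check A: distance² to centre = 37.25 ≤ 45.25, so it lies inside.
All remaining points lie in this disk, and no smaller disk contains both endpoints, so this is the minimum enclosing circle.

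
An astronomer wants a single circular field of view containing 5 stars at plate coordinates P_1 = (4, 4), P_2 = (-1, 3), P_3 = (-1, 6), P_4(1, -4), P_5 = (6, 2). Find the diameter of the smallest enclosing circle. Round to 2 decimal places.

The minimum enclosing circle is determined by three boundary points: P_3, P_4, P_5.
Their circumcentre is (55/62, 73/62) with r² = 51545/1922.
The farthest remaining point P_1 is at distance² 33937/1922 ≤ 51545/1922.
Diameter = 2r = 2√(51545/1922) ≈ 10.36.

10.36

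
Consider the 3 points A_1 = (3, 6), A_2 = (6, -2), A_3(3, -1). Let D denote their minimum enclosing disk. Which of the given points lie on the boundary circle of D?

Side lengths²: A_1A_2² = 73, A_1A_3² = 49, A_2A_3² = 10.
Since A_1A_2² = 73 ≥ 49 + 10 = 59, the angle opposite A_1A_2 is not acute, so the smallest enclosing circle has A_1A_2 as diameter.
Centre = midpoint of A_1A_2 = (4.5, 2), r² = 73/4 = 18.25.
The points at distance exactly r from the centre are A_1, A_2 — 2 points.

A_1, A_2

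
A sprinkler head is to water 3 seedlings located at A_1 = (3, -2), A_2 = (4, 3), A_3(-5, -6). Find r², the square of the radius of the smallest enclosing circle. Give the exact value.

Side lengths²: A_1A_2² = 26, A_1A_3² = 80, A_2A_3² = 162.
Since A_2A_3² = 162 ≥ 80 + 26 = 106, the angle opposite A_2A_3 is not acute, so the smallest enclosing circle has A_2A_3 as diameter.
Centre = midpoint of A_2A_3 = (-0.5, -1.5), r² = 162/4 = 40.5.

40.5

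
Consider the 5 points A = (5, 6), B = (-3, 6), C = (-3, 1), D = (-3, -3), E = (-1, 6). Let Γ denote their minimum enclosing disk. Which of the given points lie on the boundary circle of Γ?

A smallest enclosing disk is always determined by at most three of the input points on its boundary.
The farthest pair is A–D with squared distance 145. The circle on this segment as diameter has centre (1, 1.5) and r² = 145/4 = 36.25.
Check B: distance² to centre = 36.25 ≤ 36.25, so it lies inside.
All remaining points lie in this disk, and no smaller disk contains both endpoints, so this is the minimum enclosing circle.
The points at distance exactly r from the centre are A, B, D — 3 points.

A, B, D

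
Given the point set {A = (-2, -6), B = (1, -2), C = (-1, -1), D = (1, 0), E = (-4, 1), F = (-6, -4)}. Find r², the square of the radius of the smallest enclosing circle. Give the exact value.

The minimum enclosing circle of a finite set is fixed by two of the points (as a diameter) or three (as a circumcircle).
The farthest pair is D–F with squared distance 65. The circle on this segment as diameter has centre (-2.5, -2) and r² = 65/4 = 16.25.
Check A: distance² to centre = 16.25 ≤ 16.25, so it lies inside.
All remaining points lie in this disk, and no smaller disk contains both endpoints, so this is the minimum enclosing circle.

16.25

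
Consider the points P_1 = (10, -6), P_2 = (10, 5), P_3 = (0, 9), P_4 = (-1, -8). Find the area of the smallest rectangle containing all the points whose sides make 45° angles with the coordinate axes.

In coordinates u = x + y, v = x − y the rectangle is axis-aligned; the map (x,y)→(u,v) scales areas by 2.
u-values: 4, 15, 9, -9; range = 15 − (-9) = 24.
v-values: 16, 5, -9, 7; range = 16 − (-9) = 25.
Area = (24 × 25) / 2 = 300.

300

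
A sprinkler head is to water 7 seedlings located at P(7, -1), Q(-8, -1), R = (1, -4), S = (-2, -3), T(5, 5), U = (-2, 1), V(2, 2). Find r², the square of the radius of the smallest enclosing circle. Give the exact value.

A smallest enclosing disk is always determined by at most three of the input points on its boundary.
The minimum enclosing circle is determined by three boundary points: P, Q, T.
Their circumcentre is (-0.5, -1/6) with r² = 1025/18.
The farthest remaining point R is at distance² 305/18 ≤ 1025/18.

1025/18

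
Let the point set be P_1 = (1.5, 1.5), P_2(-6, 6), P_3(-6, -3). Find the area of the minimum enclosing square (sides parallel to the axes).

81

The bounding box has width 7.5 and height 9.
An axis-aligned square enclosing the set must have side ≥ max(width, height).
So the minimum side is max(7.5, 9) = 9.
Area = 9² = 81.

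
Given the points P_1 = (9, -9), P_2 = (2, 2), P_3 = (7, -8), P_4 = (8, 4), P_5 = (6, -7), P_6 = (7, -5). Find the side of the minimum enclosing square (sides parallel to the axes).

13

The bounding box has width 7 and height 13.
An axis-aligned square enclosing the set must have side ≥ max(width, height).
So the minimum side is max(7, 13) = 13.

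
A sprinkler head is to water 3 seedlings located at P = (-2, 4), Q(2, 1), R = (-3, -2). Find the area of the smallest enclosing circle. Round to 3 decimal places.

Side lengths²: PQ² = 25, PR² = 37, QR² = 34.
Since PR² = 37 < 34 + 25 = 59, the triangle is acute, so the smallest enclosing circle is the circumcircle.
Circumcentre = (-23/18, 43/54), r² = 15725/1458.
Area = π·r² = π·15725/1458 ≈ 33.883.

33.883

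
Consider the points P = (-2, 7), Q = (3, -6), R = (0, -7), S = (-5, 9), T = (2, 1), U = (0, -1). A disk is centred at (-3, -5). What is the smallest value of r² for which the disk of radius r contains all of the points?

200

The required radius is the distance from (-3, -5) to the farthest point.
Squared distances: 145, 37, 13, 200, 61, 25.
Maximum is 200, attained at S.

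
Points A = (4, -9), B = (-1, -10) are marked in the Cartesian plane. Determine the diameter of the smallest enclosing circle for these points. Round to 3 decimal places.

The smallest circle enclosing two points has them as diameter endpoints.
Centre = midpoint = (1.5, -9.5); r² = |AB|²/4 = 26/4 = 6.5.
Diameter = 2r = 2√(6.5) ≈ 5.099.

5.099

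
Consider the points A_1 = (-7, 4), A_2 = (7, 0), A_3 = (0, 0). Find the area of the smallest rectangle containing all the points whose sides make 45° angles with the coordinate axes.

90

In coordinates u = x + y, v = x − y the rectangle is axis-aligned; the map (x,y)→(u,v) scales areas by 2.
u-values: -3, 7, 0; range = 7 − (-3) = 10.
v-values: -11, 7, 0; range = 7 − (-11) = 18.
Area = (10 × 18) / 2 = 90.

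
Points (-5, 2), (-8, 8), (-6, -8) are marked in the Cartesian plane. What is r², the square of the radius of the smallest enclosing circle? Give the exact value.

Call the three points A, B, C in the order given.
Side lengths²: AB² = 45, AC² = 101, BC² = 260.
Since BC² = 260 ≥ 101 + 45 = 146, the angle opposite BC is not acute, so the smallest enclosing circle has BC as diameter.
Centre = midpoint of BC = (-7, 0), r² = 260/4 = 65.

65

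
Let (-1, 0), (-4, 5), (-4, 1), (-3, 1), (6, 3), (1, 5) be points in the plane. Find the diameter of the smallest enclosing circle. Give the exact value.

10.4

The minimum enclosing circle of a finite set is fixed by two of the points (as a diameter) or three (as a circumcircle).
The minimum enclosing circle is determined by three boundary points: (-4, 5), (-4, 1), (6, 3).
Their circumcentre is (0.8, 3) with r² = 27.04.
The farthest remaining point (-3, 1) is at distance² 18.44 ≤ 27.04.
Diameter = 2r = 2√(27.04) = 10.4.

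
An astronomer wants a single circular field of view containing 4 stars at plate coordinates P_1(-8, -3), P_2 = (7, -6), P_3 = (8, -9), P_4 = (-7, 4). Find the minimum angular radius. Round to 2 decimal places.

The minimum enclosing circle of a finite set is fixed by two of the points (as a diameter) or three (as a circumcircle).
The farthest pair is P_3–P_4 with squared distance 394. The circle on this segment as diameter has centre (0.5, -2.5) and r² = 394/4 = 98.5.
Check P_1: distance² to centre = 72.5 ≤ 98.5, so it lies inside.
All remaining points lie in this disk, and no smaller disk contains both endpoints, so this is the minimum enclosing circle.
r = √(98.5) ≈ 9.92.

9.92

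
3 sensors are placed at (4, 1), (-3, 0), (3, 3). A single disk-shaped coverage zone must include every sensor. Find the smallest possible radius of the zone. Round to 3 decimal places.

3.536

Call the three points A, B, C in the order given.
Side lengths²: AB² = 50, AC² = 5, BC² = 45.
Since AB² = 50 ≥ 45 + 5 = 50, the angle opposite AB is not acute, so the smallest enclosing circle has AB as diameter.
Centre = midpoint of AB = (0.5, 0.5), r² = 50/4 = 12.5.
r = √(12.5) ≈ 3.536.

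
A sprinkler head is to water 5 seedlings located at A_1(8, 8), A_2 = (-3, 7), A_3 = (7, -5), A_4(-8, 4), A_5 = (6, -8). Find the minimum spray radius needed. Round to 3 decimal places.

The minimum enclosing circle is determined by three boundary points: A_1, A_4, A_5.
Their circumcentre is (41/31, 22/31) with r² = 93925/961.
The farthest remaining point A_3 is at distance² 62305/961 ≤ 93925/961.
r = √(93925/961) ≈ 9.886.

9.886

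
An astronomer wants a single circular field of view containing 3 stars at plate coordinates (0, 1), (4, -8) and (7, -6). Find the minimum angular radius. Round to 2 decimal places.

5.02

Call the three points A, B, C in the order given.
Side lengths²: AB² = 97, AC² = 98, BC² = 13.
Since AC² = 98 < 97 + 13 = 110, the triangle is acute, so the smallest enclosing circle is the circumcircle.
Circumcentre = (2.9, -3.1), r² = 25.22.
r = √(25.22) ≈ 5.02.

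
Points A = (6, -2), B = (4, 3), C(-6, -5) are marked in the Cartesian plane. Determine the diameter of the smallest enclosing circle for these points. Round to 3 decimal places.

Side lengths²: AB² = 29, AC² = 153, BC² = 164.
Since BC² = 164 < 153 + 29 = 182, the triangle is acute, so the smallest enclosing circle is the circumcircle.
Circumcentre = (-5/11, -37/22), r² = 20213/484.
Diameter = 2r = 2√(20213/484) ≈ 12.925.

12.925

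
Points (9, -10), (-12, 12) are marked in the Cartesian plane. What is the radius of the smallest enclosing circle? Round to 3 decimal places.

The smallest circle enclosing two points has them as diameter endpoints.
Centre = midpoint = (-1.5, 1); r² = |(9, -10)−(-12, 12)|²/4 = 925/4 = 231.25.
r = √(231.25) ≈ 15.207.

15.207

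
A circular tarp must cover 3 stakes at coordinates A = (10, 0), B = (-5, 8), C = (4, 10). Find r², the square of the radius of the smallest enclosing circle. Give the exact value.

72.25

Side lengths²: AB² = 289, AC² = 136, BC² = 85.
Since AB² = 289 ≥ 136 + 85 = 221, the angle opposite AB is not acute, so the smallest enclosing circle has AB as diameter.
Centre = midpoint of AB = (2.5, 4), r² = 289/4 = 72.25.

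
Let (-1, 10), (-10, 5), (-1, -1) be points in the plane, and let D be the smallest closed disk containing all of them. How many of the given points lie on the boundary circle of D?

3

Call the three points A, B, C in the order given.
Side lengths²: AB² = 106, AC² = 121, BC² = 117.
Since AC² = 121 < 117 + 106 = 223, the triangle is acute, so the smallest enclosing circle is the circumcircle.
Circumcentre = (-23/6, 4.5), r² = 689/18.
The points at distance exactly r from the centre are (-1, 10), (-10, 5), (-1, -1) — 3 points.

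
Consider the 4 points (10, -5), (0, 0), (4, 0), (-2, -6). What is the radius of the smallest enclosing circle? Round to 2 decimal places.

A smallest enclosing disk is always determined by at most three of the input points on its boundary.
The minimum enclosing circle is determined by three boundary points: (10, -5), (0, 0), (-2, -6).
Their circumcentre is (55/14, -65/14) with r² = 3625/98.
The farthest remaining point (4, 0) is at distance² 2113/98 ≤ 3625/98.
r = √(3625/98) ≈ 6.08.

6.08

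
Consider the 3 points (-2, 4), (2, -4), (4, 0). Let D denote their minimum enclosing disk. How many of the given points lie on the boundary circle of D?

Call the three points A, B, C in the order given.
Side lengths²: AB² = 80, AC² = 52, BC² = 20.
Since AB² = 80 ≥ 52 + 20 = 72, the angle opposite AB is not acute, so the smallest enclosing circle has AB as diameter.
Centre = midpoint of AB = (0, 0), r² = 80/4 = 20.
The points at distance exactly r from the centre are (-2, 4), (2, -4) — 2 points.

2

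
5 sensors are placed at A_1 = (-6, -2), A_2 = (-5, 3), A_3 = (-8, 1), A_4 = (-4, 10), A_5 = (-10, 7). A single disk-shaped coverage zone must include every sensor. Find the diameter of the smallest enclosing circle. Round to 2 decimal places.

The farthest pair is A_1–A_4 with squared distance 148. The circle on this segment as diameter has centre (-5, 4) and r² = 148/4 = 37.
Check A_2: distance² to centre = 1 ≤ 37, so it lies inside.
All remaining points lie in this disk, and no smaller disk contains both endpoints, so this is the minimum enclosing circle.
Diameter = 2r = 2√37 ≈ 12.17.

12.17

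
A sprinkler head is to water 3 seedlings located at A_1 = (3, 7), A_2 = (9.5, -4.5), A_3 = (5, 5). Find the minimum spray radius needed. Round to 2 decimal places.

6.60

Side lengths²: A_1A_2² = 174.5, A_1A_3² = 8, A_2A_3² = 110.5.
Since A_1A_2² = 174.5 ≥ 110.5 + 8 = 118.5, the angle opposite A_1A_2 is not acute, so the smallest enclosing circle has A_1A_2 as diameter.
Centre = midpoint of A_1A_2 = (6.25, 1.25), r² = 174.5/4 = 43.625.
r = √(43.625) ≈ 6.60.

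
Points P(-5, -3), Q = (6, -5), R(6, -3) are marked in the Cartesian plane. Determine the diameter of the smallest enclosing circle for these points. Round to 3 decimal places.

Side lengths²: PQ² = 125, PR² = 121, QR² = 4.
Since PQ² = 125 ≥ 121 + 4 = 125, the angle opposite PQ is not acute, so the smallest enclosing circle has PQ as diameter.
Centre = midpoint of PQ = (0.5, -4), r² = 125/4 = 31.25.
Diameter = 2r = 2√(31.25) ≈ 11.180.

11.180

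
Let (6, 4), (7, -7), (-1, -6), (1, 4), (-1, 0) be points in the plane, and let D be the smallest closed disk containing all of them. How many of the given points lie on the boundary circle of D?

3

The minimum enclosing circle is determined by three boundary points: (7, -7), (-1, -6), (1, 4).
Their circumcentre is (295/82, -141/82) with r² = 132665/3362.
The farthest remaining point (6, 4) is at distance² 129385/3362 ≤ 132665/3362.
The points at distance exactly r from the centre are (7, -7), (-1, -6), (1, 4) — 3 points.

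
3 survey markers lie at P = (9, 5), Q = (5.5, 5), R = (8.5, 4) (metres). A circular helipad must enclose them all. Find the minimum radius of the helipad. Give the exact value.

Side lengths²: PQ² = 12.25, PR² = 1.25, QR² = 10.
Since PQ² = 12.25 ≥ 10 + 1.25 = 11.25, the angle opposite PQ is not acute, so the smallest enclosing circle has PQ as diameter.
Centre = midpoint of PQ = (7.25, 5), r² = 12.25/4 = 3.0625.
r = √(3.0625) = 1.75.

1.75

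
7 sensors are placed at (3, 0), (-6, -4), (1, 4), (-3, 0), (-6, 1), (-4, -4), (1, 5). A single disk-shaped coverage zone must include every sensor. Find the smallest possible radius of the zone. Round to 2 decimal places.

5.70

A smallest enclosing disk is always determined by at most three of the input points on its boundary.
The farthest pair is (-6, -4)–(1, 5) with squared distance 130. The circle on this segment as diameter has centre (-2.5, 0.5) and r² = 130/4 = 32.5.
Check (3, 0): distance² to centre = 30.5 ≤ 32.5, so it lies inside.
All remaining points lie in this disk, and no smaller disk contains both endpoints, so this is the minimum enclosing circle.
r = √(32.5) ≈ 5.70.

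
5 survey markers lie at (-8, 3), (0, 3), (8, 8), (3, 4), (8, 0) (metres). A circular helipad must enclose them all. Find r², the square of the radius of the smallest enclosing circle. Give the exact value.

72.7197265625

A smallest enclosing disk is always determined by at most three of the input points on its boundary.
The minimum enclosing circle is determined by three boundary points: (-8, 3), (8, 8), (8, 0).
Their circumcentre is (0.46875, 4) with r² = 72.7197265625.
The farthest remaining point (3, 4) is at distance² 6.4072265625 ≤ 72.7197265625.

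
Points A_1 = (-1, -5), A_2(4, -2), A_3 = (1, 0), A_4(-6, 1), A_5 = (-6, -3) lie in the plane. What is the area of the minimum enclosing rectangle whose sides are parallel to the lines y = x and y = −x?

71.5

In coordinates u = x + y, v = x − y the rectangle is axis-aligned; the map (x,y)→(u,v) scales areas by 2.
u-values: -6, 2, 1, -5, -9; range = 2 − (-9) = 11.
v-values: 4, 6, 1, -7, -3; range = 6 − (-7) = 13.
Area = (11 × 13) / 2 = 71.5.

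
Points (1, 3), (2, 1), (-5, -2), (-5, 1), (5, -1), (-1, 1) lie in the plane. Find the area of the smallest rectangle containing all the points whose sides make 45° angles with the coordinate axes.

66

In coordinates u = x + y, v = x − y the rectangle is axis-aligned; the map (x,y)→(u,v) scales areas by 2.
u-values: 4, 3, -7, -4, 4, 0; range = 4 − (-7) = 11.
v-values: -2, 1, -3, -6, 6, -2; range = 6 − (-6) = 12.
Area = (11 × 12) / 2 = 66.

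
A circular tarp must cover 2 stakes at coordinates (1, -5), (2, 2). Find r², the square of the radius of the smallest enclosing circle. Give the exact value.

12.5

The smallest circle enclosing two points has them as diameter endpoints.
Centre = midpoint = (1.5, -1.5); r² = |(1, -5)−(2, 2)|²/4 = 50/4 = 12.5.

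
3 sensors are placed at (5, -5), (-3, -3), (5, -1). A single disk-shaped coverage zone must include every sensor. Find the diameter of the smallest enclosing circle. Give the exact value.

Call the three points A, B, C in the order given.
Side lengths²: AB² = 68, AC² = 16, BC² = 68.
Since BC² = 68 < 68 + 16 = 84, the triangle is acute, so the smallest enclosing circle is the circumcircle.
Circumcentre = (1.25, -3), r² = 18.0625.
Diameter = 2r = 2√(18.0625) = 8.5.

8.5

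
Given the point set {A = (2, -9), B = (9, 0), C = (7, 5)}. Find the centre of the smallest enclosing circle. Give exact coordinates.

(4.5, -2)

Side lengths²: AB² = 130, AC² = 221, BC² = 29.
Since AC² = 221 ≥ 130 + 29 = 159, the angle opposite AC is not acute, so the smallest enclosing circle has AC as diameter.
Centre = midpoint of AC = (4.5, -2), r² = 221/4 = 55.25.
Centre = (4.5, -2).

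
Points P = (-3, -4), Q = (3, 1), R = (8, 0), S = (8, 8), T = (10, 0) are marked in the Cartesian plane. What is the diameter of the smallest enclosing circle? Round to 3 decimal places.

16.279

The minimum enclosing circle of a finite set is fixed by two of the points (as a diameter) or three (as a circumcircle).
The farthest pair is P–S with squared distance 265. The circle on this segment as diameter has centre (2.5, 2) and r² = 265/4 = 66.25.
Check Q: distance² to centre = 1.25 ≤ 66.25, so it lies inside.
All remaining points lie in this disk, and no smaller disk contains both endpoints, so this is the minimum enclosing circle.
Diameter = 2r = 2√(66.25) ≈ 16.279.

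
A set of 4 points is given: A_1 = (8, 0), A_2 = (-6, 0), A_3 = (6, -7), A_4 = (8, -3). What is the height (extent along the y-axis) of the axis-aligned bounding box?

max y = 0, min y = -7, so height = 7.

7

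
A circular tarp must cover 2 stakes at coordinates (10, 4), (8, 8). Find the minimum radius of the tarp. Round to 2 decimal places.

The smallest circle enclosing two points has them as diameter endpoints.
Centre = midpoint = (9, 6); r² = |(10, 4)−(8, 8)|²/4 = 20/4 = 5.
r = √5 ≈ 2.24.

2.24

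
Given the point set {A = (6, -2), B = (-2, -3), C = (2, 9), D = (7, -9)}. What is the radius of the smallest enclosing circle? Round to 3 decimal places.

A smallest enclosing disk is always determined by at most three of the input points on its boundary.
The farthest pair is C–D with squared distance 349. The circle on this segment as diameter has centre (4.5, 0) and r² = 349/4 = 87.25.
Check A: distance² to centre = 6.25 ≤ 87.25, so it lies inside.
All remaining points lie in this disk, and no smaller disk contains both endpoints, so this is the minimum enclosing circle.
r = √(87.25) ≈ 9.341.

9.341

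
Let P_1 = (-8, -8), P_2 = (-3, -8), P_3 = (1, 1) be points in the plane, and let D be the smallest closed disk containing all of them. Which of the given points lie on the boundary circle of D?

Side lengths²: P_1P_2² = 25, P_1P_3² = 162, P_2P_3² = 97.
Since P_1P_3² = 162 ≥ 97 + 25 = 122, the angle opposite P_1P_3 is not acute, so the smallest enclosing circle has P_1P_3 as diameter.
Centre = midpoint of P_1P_3 = (-3.5, -3.5), r² = 162/4 = 40.5.
The points at distance exactly r from the centre are P_1, P_3 — 2 points.

P_1, P_3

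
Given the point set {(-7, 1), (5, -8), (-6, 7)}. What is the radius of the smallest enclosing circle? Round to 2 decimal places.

Call the three points A, B, C in the order given.
Side lengths²: AB² = 225, AC² = 37, BC² = 346.
Since BC² = 346 ≥ 225 + 37 = 262, the angle opposite BC is not acute, so the smallest enclosing circle has BC as diameter.
Centre = midpoint of BC = (-0.5, -0.5), r² = 346/4 = 86.5.
r = √(86.5) ≈ 9.30.

9.30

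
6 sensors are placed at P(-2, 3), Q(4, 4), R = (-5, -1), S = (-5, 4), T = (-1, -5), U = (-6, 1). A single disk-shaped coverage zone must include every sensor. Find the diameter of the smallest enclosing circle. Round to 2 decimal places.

By Welzl's lemma the MEC is supported by two points (diametrically opposite) or three points (on a circumcircle).
The minimum enclosing circle is determined by three boundary points: Q, S, T.
Their circumcentre is (-0.5, 11/18) with r² = 5141/162.
The farthest remaining point U is at distance² 4925/162 ≤ 5141/162.
Diameter = 2r = 2√(5141/162) ≈ 11.27.

11.27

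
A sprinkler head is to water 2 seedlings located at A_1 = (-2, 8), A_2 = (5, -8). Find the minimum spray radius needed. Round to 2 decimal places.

The smallest circle enclosing two points has them as diameter endpoints.
Centre = midpoint = (1.5, 0); r² = |A_1A_2|²/4 = 305/4 = 76.25.
r = √(76.25) ≈ 8.73.

8.73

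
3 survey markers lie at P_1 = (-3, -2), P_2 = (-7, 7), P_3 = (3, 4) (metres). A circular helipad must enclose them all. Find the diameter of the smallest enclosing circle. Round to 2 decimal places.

Side lengths²: P_1P_2² = 97, P_1P_3² = 72, P_2P_3² = 109.
Since P_2P_3² = 109 < 97 + 72 = 169, the triangle is acute, so the smallest enclosing circle is the circumcircle.
Circumcentre = (-67/26, 93/26), r² = 10573/338.
Diameter = 2r = 2√(10573/338) ≈ 11.19.

11.19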